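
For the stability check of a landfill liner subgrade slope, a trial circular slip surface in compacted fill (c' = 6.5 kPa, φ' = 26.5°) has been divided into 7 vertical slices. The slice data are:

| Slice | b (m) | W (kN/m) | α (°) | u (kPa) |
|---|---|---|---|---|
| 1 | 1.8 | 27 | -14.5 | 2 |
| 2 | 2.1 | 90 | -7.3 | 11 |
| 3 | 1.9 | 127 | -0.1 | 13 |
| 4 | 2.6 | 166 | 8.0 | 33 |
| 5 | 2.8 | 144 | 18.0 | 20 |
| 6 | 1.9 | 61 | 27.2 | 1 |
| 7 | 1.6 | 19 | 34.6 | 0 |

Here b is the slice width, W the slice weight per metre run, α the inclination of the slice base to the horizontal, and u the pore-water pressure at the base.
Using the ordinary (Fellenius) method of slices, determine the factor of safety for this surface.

FS = 3.50

Ordinary method of slices: FS = Σ[c'·Δl_i + (W_i cosα_i − u_i·Δl_i)·tanφ'] / Σ W_i sinα_i, with Δl_i = b_i / cosα_i.
Slice 1: Δl = 1.8/cos(-14.5°) = 1.859 m; N'_1 = 27·cos(-14.5°) − 2·1.859 = 22.4; c'Δl = 12.08; W sinα = -6.8
Slice 2: Δl = 2.1/cos(-7.3°) = 2.117 m; N'_2 = 90·cos(-7.3°) − 11·2.117 = 66.0; c'Δl = 13.76; W sinα = -11.4
Slice 3: Δl = 1.9/cos(-0.1°) = 1.900 m; N'_3 = 127·cos(-0.1°) − 13·1.900 = 102.3; c'Δl = 12.35; W sinα = -0.2
Slice 4: Δl = 2.6/cos8.0° = 2.626 m; N'_4 = 166·cos8.0° − 33·2.626 = 77.7; c'Δl = 17.07; W sinα = 23.1
Slice 5: Δl = 2.8/cos18.0° = 2.944 m; N'_5 = 144·cos18.0° − 20·2.944 = 78.1; c'Δl = 19.14; W sinα = 44.5
Slice 6: Δl = 1.9/cos27.2° = 2.136 m; N'_6 = 61·cos27.2° − 1·2.136 = 52.1; c'Δl = 13.89; W sinα = 27.9
Slice 7: Δl = 1.6/cos34.6° = 1.944 m; N'_7 = 19·cos34.6° − 0·1.944 = 15.6; c'Δl = 12.63; W sinα = 10.8
Σc'Δl = 100.9 kN/m; ΣN' = 414.3 kN/m; ΣW sinα = 87.9 kN/m
Resisting = 100.9 + 414.3·tan26.5° = 100.9 + 206.5 = 307.5 kN/m
FS = 307.5 / 87.9 = 3.500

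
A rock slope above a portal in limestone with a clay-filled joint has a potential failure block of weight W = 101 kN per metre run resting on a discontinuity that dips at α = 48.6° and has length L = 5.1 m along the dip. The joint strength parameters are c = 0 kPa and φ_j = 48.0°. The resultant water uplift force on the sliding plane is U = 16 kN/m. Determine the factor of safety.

FS = 0.74

Resolving the block weight along and normal to the plane and applying the Mohr–Coulomb strength on the joint:
N' = W cosα − U = 101·cos48.6° − 16 = 50.8 kN/m
Driving force T = W sinα = 101·sin48.6° = 75.8 kN/m
Resisting force R = c·L + N'·tanφ_j = 0·5.1 + 50.8·tan48.0° = 0.0 + 56.4 = 56.4 kN/m
FS = R / T = 56.4 / 75.8 = 0.745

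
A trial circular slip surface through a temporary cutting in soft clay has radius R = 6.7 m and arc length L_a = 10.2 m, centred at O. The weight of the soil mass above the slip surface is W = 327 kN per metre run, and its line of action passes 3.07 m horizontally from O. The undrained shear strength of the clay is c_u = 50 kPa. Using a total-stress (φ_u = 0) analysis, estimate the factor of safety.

Taking moments about the centre O, the resisting moment is provided by the undrained shear strength acting along the arc:
M_R = c_u·L_a·R = 50·10.20·6.7 = 3417.0 kN·m/m
M_D = W·d = 327·3.07 = 1003.9 kN·m/m
FS = M_R / M_D = 3417.0 / 1003.9 = 3.404

FS = 3.40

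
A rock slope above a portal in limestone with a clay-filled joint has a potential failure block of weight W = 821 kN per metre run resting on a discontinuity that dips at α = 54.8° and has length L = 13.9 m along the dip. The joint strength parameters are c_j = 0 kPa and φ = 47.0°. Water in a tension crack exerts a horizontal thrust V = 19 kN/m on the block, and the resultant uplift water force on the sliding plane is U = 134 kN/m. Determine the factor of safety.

FS = 0.51

Resolving the block weight along and normal to the plane and applying the Mohr–Coulomb strength on the joint:
N' = W cosα − U − V sinα = 821·cos54.8° − 134 − 19·sin54.8° = 323.7 kN/m
Driving force T = W sinα + V cosα = 821·sin54.8° + 19·cos54.8° = 681.8 kN/m
Resisting force R = c_j·L + N'·tanφ = 0·13.9 + 323.7·tan47.0° = 0.0 + 347.2 = 347.2 kN/m
FS = R / T = 347.2 / 681.8 = 0.509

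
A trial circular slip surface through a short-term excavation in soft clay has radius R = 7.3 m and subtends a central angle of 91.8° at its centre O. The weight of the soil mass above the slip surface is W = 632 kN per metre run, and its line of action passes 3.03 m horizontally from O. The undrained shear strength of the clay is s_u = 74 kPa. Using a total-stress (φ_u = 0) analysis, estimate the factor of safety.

Taking moments about the centre O, the resisting moment is provided by the undrained shear strength acting along the arc:
Arc length L_a = R·θ = 7.3·(91.8°·π/180) = 7.3·1.6022 = 11.70 m
M_R = s_u·L_a·R = 74·11.70·7.3 = 6318.3 kN·m/m
M_D = W·d = 632·3.03 = 1915.0 kN·m/m
FS = M_R / M_D = 6318.3 / 1915.0 = 3.299

FS = 3.30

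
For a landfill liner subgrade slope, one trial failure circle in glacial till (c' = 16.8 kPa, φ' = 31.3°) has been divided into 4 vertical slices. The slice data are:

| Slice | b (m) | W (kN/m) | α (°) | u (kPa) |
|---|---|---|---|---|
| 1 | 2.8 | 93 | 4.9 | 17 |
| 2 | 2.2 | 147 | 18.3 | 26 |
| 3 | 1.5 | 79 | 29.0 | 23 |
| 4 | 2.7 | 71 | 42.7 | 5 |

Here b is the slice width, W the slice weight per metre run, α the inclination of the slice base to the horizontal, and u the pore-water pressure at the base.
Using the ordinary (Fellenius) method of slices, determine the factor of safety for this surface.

Ordinary method of slices: FS = Σ[c'·Δl_i + (W_i cosα_i − u_i·Δl_i)·tanφ'] / Σ W_i sinα_i, with Δl_i = b_i / cosα_i.
Slice 1: Δl = 2.8/cos4.9° = 2.810 m; N'_1 = 93·cos4.9° − 17·2.810 = 44.9; c'Δl = 47.21; W sinα = 7.9
Slice 2: Δl = 2.2/cos18.3° = 2.317 m; N'_2 = 147·cos18.3° − 26·2.317 = 79.3; c'Δl = 38.93; W sinα = 46.2
Slice 3: Δl = 1.5/cos29.0° = 1.715 m; N'_3 = 79·cos29.0° − 23·1.715 = 29.6; c'Δl = 28.81; W sinα = 38.3
Slice 4: Δl = 2.7/cos42.7° = 3.674 m; N'_4 = 71·cos42.7° − 5·3.674 = 33.8; c'Δl = 61.72; W sinα = 48.1
Σc'Δl = 176.7 kN/m; ΣN' = 187.7 kN/m; ΣW sinα = 140.5 kN/m
Resisting = 176.7 + 187.7·tan31.3° = 176.7 + 114.1 = 290.8 kN/m
FS = 290.8 / 140.5 = 2.069

FS = 2.07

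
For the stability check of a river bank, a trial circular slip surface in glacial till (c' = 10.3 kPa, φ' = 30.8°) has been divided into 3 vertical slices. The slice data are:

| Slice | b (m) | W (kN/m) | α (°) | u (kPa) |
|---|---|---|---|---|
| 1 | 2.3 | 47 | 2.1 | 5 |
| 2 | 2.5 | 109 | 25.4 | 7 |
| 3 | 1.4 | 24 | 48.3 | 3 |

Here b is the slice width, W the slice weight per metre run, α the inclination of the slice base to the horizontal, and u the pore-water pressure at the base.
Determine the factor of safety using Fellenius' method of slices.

FS = 2.23

Ordinary method of slices: FS = Σ[c'·Δl_i + (W_i cosα_i − u_i·Δl_i)·tanφ'] / Σ W_i sinα_i, with Δl_i = b_i / cosα_i.
Slice 1: Δl = 2.3/cos2.1° = 2.302 m; N'_1 = 47·cos2.1° − 5·2.302 = 35.5; c'Δl = 23.71; W sinα = 1.7
Slice 2: Δl = 2.5/cos25.4° = 2.768 m; N'_2 = 109·cos25.4° − 7·2.768 = 79.1; c'Δl = 28.51; W sinα = 46.8
Slice 3: Δl = 1.4/cos48.3° = 2.105 m; N'_3 = 24·cos48.3° − 3·2.105 = 9.7; c'Δl = 21.68; W sinα = 17.9
Σc'Δl = 73.9 kN/m; ΣN' = 124.2 kN/m; ΣW sinα = 66.4 kN/m
Resisting = 73.9 + 124.2·tan30.8° = 73.9 + 74.0 = 147.9 kN/m
FS = 147.9 / 66.4 = 2.228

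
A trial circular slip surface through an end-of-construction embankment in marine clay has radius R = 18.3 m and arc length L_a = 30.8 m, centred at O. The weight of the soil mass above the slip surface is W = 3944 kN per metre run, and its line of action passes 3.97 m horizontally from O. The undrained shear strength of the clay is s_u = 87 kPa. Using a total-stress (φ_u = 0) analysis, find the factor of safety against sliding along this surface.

Taking moments about the centre O, the resisting moment is provided by the undrained shear strength acting along the arc:
M_R = s_u·L_a·R = 87·30.80·18.3 = 49036.7 kN·m/m
M_D = W·d = 3944·3.97 = 15657.7 kN·m/m
FS = M_R / M_D = 49036.7 / 15657.7 = 3.132

FS = 3.13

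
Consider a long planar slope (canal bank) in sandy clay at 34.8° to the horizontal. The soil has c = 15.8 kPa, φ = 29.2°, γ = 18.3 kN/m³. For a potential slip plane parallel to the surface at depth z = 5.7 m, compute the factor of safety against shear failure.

For an infinite slope with a slip plane parallel to the surface (no pore pressure): FS = [c + γz cos²β tanφ] / [γz sinβ cosβ].
γz = 18.3·5.7 = 104.31 kN/m²
Numerator = 15.8 + 104.31·cos²34.8°·tan29.2° = 15.8 + 104.31·0.6743·0.5589 = 55.109 kPa
Denominator = 104.31·sin34.8°·cos34.8° = 104.31·0.5707·0.8211 = 48.884 kPa
FS = 55.109 / 48.884 = 1.127

FS = 1.13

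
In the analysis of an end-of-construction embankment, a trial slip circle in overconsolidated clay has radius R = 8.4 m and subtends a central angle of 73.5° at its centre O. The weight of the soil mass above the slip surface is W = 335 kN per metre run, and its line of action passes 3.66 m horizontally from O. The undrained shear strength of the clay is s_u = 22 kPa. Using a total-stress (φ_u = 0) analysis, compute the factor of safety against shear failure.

Taking moments about the centre O, the resisting moment is provided by the undrained shear strength acting along the arc:
Arc length L_a = R·θ = 8.4·(73.5°·π/180) = 8.4·1.2828 = 10.78 m
M_R = s_u·L_a·R = 22·10.78·8.4 = 1991.3 kN·m/m
M_D = W·d = 335·3.66 = 1226.1 kN·m/m
FS = M_R / M_D = 1991.3 / 1226.1 = 1.624

FS = 1.62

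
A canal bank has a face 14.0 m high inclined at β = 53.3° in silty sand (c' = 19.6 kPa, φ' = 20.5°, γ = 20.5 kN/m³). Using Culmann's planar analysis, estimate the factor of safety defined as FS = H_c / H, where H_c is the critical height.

H_c = (4c'/γ) · sinβ cosφ' / [1 − cos(β − φ')]
    = (4·19.6/20.5) · sin53.3°·cos20.5° / [1 − cos32.8°]
    = 3.824 · 0.7510 / 0.1594 = 18.01 m
FS = H_c / H = 18.01 / 14.0 = 1.287

FS = 1.29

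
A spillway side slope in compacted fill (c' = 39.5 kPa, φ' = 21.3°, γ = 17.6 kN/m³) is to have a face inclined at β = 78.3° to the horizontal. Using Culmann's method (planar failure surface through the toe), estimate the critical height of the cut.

H_c = 17.99 m

Culmann's analysis gives the critical failure plane at α_cr = (β + φ')/2 = (78.3 + 21.3)/2 = 49.8°, and the critical height
H_c = (4c'/γ) · sinβ cosφ' / [1 − cos(β − φ')]
    = (4·39.5/17.6) · sin78.3°·cos21.3° / [1 − cos(57.0°)]
    = 8.977 · 0.9792·0.9317 / [1 − 0.5446]
    = 8.977 · 0.9123 / 0.4554
    = 17.99 m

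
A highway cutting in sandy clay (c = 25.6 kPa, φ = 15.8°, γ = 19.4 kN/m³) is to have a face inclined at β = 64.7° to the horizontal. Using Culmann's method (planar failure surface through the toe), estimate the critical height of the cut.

H_c = 13.40 m

Culmann's analysis gives the critical failure plane at α_cr = (β + φ)/2 = (64.7 + 15.8)/2 = 40.2°, and the critical height
H_c = (4c/γ) · sinβ cosφ / [1 − cos(β − φ)]
    = (4·25.6/19.4) · sin64.7°·cos15.8° / [1 − cos(48.9°)]
    = 5.278 · 0.9041·0.9622 / [1 − 0.6574]
    = 5.278 · 0.8699 / 0.3426
    = 13.40 m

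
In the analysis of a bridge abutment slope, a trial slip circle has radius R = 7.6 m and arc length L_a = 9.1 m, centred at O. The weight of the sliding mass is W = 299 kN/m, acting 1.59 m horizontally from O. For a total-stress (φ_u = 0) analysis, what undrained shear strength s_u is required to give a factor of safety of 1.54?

s_u = 10.6 kPa

FS = s_u·L_a·R / (W·d), so s_u = FS·W·d / (L_a·R).
s_u = 1.54·299·1.59 / (9.10·7.6) = 732.1 / 69.16 = 10.59 kPa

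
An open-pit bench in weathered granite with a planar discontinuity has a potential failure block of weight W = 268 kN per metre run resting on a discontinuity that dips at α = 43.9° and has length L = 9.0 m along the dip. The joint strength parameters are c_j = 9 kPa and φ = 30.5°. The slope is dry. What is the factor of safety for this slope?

Resolving the block weight along and normal to the plane and applying the Mohr–Coulomb strength on the joint:
N' = W cosα = 268·cos43.9° = 193.1 kN/m
Driving force T = W sinα = 268·sin43.9° = 185.8 kN/m
Resisting force R = c_j·L + N'·tanφ = 9·9.0 + 193.1·tan30.5° = 81.0 + 113.7 = 194.7 kN/m
FS = R / T = 194.7 / 185.8 = 1.048

FS = 1.05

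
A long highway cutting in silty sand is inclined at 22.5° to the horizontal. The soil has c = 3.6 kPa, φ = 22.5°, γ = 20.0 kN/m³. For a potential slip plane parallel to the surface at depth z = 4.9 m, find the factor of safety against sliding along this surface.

FS = 1.10

For an infinite slope with a slip plane parallel to the surface (no pore pressure): FS = [c + γz cos²β tanφ] / [γz sinβ cosβ].
γz = 20.0·4.9 = 98.00 kN/m²
Numerator = 3.6 + 98.00·cos²22.5°·tan22.5° = 3.6 + 98.00·0.8536·0.4142 = 38.248 kPa
Denominator = 98.00·sin22.5°·cos22.5° = 98.00·0.3827·0.9239 = 34.648 kPa
FS = 38.248 / 34.648 = 1.104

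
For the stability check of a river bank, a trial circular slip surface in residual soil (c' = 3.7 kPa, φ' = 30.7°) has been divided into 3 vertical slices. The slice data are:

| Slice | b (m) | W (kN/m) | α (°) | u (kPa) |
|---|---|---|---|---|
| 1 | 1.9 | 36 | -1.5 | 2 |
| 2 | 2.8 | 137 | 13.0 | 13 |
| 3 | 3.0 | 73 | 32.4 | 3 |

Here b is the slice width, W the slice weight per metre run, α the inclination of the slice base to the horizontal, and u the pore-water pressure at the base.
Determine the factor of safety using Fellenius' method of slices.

Ordinary method of slices: FS = Σ[c'·Δl_i + (W_i cosα_i − u_i·Δl_i)·tanφ'] / Σ W_i sinα_i, with Δl_i = b_i / cosα_i.
Slice 1: Δl = 1.9/cos(-1.5°) = 1.901 m; N'_1 = 36·cos(-1.5°) − 2·1.901 = 32.2; c'Δl = 7.03; W sinα = -0.9
Slice 2: Δl = 2.8/cos13.0° = 2.874 m; N'_2 = 137·cos13.0° − 13·2.874 = 96.1; c'Δl = 10.63; W sinα = 30.8
Slice 3: Δl = 3.0/cos32.4° = 3.553 m; N'_3 = 73·cos32.4° − 3·3.553 = 51.0; c'Δl = 13.15; W sinα = 39.1
Σc'Δl = 30.8 kN/m; ΣN' = 179.3 kN/m; ΣW sinα = 69.0 kN/m
Resisting = 30.8 + 179.3·tan30.7° = 30.8 + 106.5 = 137.3 kN/m
FS = 137.3 / 69.0 = 1.990

FS = 1.99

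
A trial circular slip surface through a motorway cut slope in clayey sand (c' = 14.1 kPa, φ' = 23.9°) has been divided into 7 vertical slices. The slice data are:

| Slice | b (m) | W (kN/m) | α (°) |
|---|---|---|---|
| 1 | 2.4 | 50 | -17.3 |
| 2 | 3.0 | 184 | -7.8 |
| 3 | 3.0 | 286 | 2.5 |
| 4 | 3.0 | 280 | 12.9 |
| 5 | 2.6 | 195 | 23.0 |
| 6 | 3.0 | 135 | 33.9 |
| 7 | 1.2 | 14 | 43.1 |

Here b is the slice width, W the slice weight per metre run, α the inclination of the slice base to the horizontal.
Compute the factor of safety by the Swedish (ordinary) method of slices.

Ordinary method of slices: FS = Σ[c'·Δl_i + (W_i cosα_i)·tanφ'] / Σ W_i sinα_i, with Δl_i = b_i / cosα_i.
Slice 1: Δl = 2.4/cos(-17.3°) = 2.514 m; N'_1 = 50·cos(-17.3°) = 47.7; c'Δl = 35.44; W sinα = -14.9
Slice 2: Δl = 3.0/cos(-7.8°) = 3.028 m; N'_2 = 184·cos(-7.8°) = 182.3; c'Δl = 42.70; W sinα = -25.0
Slice 3: Δl = 3.0/cos2.5° = 3.003 m; N'_3 = 286·cos2.5° = 285.7; c'Δl = 42.34; W sinα = 12.5
Slice 4: Δl = 3.0/cos12.9° = 3.078 m; N'_4 = 280·cos12.9° = 272.9; c'Δl = 43.40; W sinα = 62.5
Slice 5: Δl = 2.6/cos23.0° = 2.825 m; N'_5 = 195·cos23.0° = 179.5; c'Δl = 39.83; W sinα = 76.2
Slice 6: Δl = 3.0/cos33.9° = 3.614 m; N'_6 = 135·cos33.9° = 112.1; c'Δl = 50.96; W sinα = 75.3
Slice 7: Δl = 1.2/cos43.1° = 1.643 m; N'_7 = 14·cos43.1° = 10.2; c'Δl = 23.17; W sinα = 9.6
Σc'Δl = 277.8 kN/m; ΣN' = 1090.5 kN/m; ΣW sinα = 196.2 kN/m
Resisting = 277.8 + 1090.5·tan23.9° = 277.8 + 483.2 = 761.1 kN/m
FS = 761.1 / 196.2 = 3.879

FS = 3.88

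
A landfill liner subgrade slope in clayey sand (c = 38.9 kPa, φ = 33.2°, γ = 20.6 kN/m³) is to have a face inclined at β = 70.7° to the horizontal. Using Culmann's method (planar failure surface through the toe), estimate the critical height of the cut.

Culmann's analysis gives the critical failure plane at α_cr = (β + φ)/2 = (70.7 + 33.2)/2 = 52.0°, and the critical height
H_c = (4c/γ) · sinβ cosφ / [1 − cos(β − φ)]
    = (4·38.9/20.6) · sin70.7°·cos33.2° / [1 − cos(37.5°)]
    = 7.553 · 0.9438·0.8368 / [1 − 0.7934]
    = 7.553 · 0.7897 / 0.2066
    = 28.87 m

H_c = 28.87 m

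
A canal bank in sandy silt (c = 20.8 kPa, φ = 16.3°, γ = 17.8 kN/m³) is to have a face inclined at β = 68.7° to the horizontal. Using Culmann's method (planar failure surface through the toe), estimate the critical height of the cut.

Culmann's analysis gives the critical failure plane at α_cr = (β + φ)/2 = (68.7 + 16.3)/2 = 42.5°, and the critical height
H_c = (4c/γ) · sinβ cosφ / [1 − cos(β − φ)]
    = (4·20.8/17.8) · sin68.7°·cos16.3° / [1 − cos(52.4°)]
    = 4.674 · 0.9317·0.9598 / [1 − 0.6101]
    = 4.674 · 0.8942 / 0.3899
    = 10.72 m

H_c = 10.72 m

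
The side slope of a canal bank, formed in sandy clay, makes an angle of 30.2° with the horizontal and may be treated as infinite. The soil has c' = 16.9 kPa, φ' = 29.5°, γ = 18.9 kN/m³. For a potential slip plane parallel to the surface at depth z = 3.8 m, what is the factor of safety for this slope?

For an infinite slope with a slip plane parallel to the surface (no pore pressure): FS = [c' + γz cos²β tanφ'] / [γz sinβ cosβ].
γz = 18.9·3.8 = 71.82 kN/m²
Numerator = 16.9 + 71.82·cos²30.2°·tan29.5° = 16.9 + 71.82·0.7470·0.5658 = 47.252 kPa
Denominator = 71.82·sin30.2°·cos30.2° = 71.82·0.5030·0.8643 = 31.224 kPa
FS = 47.252 / 31.224 = 1.513

FS = 1.51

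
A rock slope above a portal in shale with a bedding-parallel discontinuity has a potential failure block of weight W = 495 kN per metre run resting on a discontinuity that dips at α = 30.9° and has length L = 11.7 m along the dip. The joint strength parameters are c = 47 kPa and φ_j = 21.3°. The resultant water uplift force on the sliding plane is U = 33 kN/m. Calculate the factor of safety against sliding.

FS = 2.76

Resolving the block weight along and normal to the plane and applying the Mohr–Coulomb strength on the joint:
N' = W cosα − U = 495·cos30.9° − 33 = 391.7 kN/m
Driving force T = W sinα = 495·sin30.9° = 254.2 kN/m
Resisting force R = c·L + N'·tanφ_j = 47·11.7 + 391.7·tan21.3° = 549.9 + 152.7 = 702.6 kN/m
FS = R / T = 702.6 / 254.2 = 2.764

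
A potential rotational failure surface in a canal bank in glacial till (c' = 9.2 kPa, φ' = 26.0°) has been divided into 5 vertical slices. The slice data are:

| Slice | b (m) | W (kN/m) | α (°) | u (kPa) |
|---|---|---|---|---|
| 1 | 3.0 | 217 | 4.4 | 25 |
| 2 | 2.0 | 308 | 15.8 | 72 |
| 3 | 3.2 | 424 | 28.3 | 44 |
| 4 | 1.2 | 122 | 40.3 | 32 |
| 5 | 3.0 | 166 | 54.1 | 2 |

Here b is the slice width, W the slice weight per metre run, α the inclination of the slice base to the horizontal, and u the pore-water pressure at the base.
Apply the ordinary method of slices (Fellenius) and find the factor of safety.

Ordinary method of slices: FS = Σ[c'·Δl_i + (W_i cosα_i − u_i·Δl_i)·tanφ'] / Σ W_i sinα_i, with Δl_i = b_i / cosα_i.
Slice 1: Δl = 3.0/cos4.4° = 3.009 m; N'_1 = 217·cos4.4° − 25·3.009 = 141.1; c'Δl = 27.68; W sinα = 16.6
Slice 2: Δl = 2.0/cos15.8° = 2.079 m; N'_2 = 308·cos15.8° − 72·2.079 = 146.7; c'Δl = 19.12; W sinα = 83.9
Slice 3: Δl = 3.2/cos28.3° = 3.634 m; N'_3 = 424·cos28.3° − 44·3.634 = 213.4; c'Δl = 33.44; W sinα = 201.0
Slice 4: Δl = 1.2/cos40.3° = 1.573 m; N'_4 = 122·cos40.3° − 32·1.573 = 42.7; c'Δl = 14.48; W sinα = 78.9
Slice 5: Δl = 3.0/cos54.1° = 5.116 m; N'_5 = 166·cos54.1° − 2·5.116 = 87.1; c'Δl = 47.07; W sinα = 134.5
Σc'Δl = 141.8 kN/m; ΣN' = 631.1 kN/m; ΣW sinα = 514.9 kN/m
Resisting = 141.8 + 631.1·tan26.0° = 141.8 + 307.8 = 449.6 kN/m
FS = 449.6 / 514.9 = 0.873

FS = 0.87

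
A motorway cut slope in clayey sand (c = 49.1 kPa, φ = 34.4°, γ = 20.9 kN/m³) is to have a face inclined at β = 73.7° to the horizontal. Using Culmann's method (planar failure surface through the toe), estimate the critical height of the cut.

H_c = 32.91 m

Culmann's analysis gives the critical failure plane at α_cr = (β + φ)/2 = (73.7 + 34.4)/2 = 54.0°, and the critical height
H_c = (4c/γ) · sinβ cosφ / [1 − cos(β − φ)]
    = (4·49.1/20.9) · sin73.7°·cos34.4° / [1 − cos(39.3°)]
    = 9.397 · 0.9598·0.8251 / [1 − 0.7738]
    = 9.397 · 0.7919 / 0.2262
    = 32.91 m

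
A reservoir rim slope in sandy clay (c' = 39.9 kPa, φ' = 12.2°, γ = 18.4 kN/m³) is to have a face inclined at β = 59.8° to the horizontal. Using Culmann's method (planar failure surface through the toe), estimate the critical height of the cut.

H_c = 22.50 m

Culmann's analysis gives the critical failure plane at α_cr = (β + φ')/2 = (59.8 + 12.2)/2 = 36.0°, and the critical height
H_c = (4c'/γ) · sinβ cosφ' / [1 − cos(β − φ')]
    = (4·39.9/18.4) · sin59.8°·cos12.2° / [1 − cos(47.6°)]
    = 8.674 · 0.8643·0.9774 / [1 − 0.6743]
    = 8.674 · 0.8448 / 0.3257
    = 22.50 m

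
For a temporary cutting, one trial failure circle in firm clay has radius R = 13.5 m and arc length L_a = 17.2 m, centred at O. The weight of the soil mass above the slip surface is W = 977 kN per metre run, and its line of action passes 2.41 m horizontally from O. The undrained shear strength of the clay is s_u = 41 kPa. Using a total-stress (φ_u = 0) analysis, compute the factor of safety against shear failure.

Taking moments about the centre O, the resisting moment is provided by the undrained shear strength acting along the arc:
M_R = s_u·L_a·R = 41·17.20·13.5 = 9520.2 kN·m/m
M_D = W·d = 977·2.41 = 2354.6 kN·m/m
FS = M_R / M_D = 9520.2 / 2354.6 = 4.043

FS = 4.04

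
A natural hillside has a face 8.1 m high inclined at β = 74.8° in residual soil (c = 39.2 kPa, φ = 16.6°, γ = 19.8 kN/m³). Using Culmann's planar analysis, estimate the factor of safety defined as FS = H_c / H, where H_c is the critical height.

H_c = (4c/γ) · sinβ cosφ / [1 − cos(β − φ)]
    = (4·39.2/19.8) · sin74.8°·cos16.6° / [1 − cos58.2°]
    = 7.919 · 0.9248 / 0.4730 = 15.48 m
FS = H_c / H = 15.48 / 8.1 = 1.911

FS = 1.91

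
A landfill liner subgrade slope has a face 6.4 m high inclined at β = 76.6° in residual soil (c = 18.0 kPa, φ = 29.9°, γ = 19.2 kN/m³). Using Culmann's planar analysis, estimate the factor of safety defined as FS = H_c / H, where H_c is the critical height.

H_c = (4c/γ) · sinβ cosφ / [1 − cos(β − φ)]
    = (4·18.0/19.2) · sin76.6°·cos29.9° / [1 − cos46.7°]
    = 3.750 · 0.8433 / 0.3142 = 10.07 m
FS = H_c / H = 10.07 / 6.4 = 1.573

FS = 1.57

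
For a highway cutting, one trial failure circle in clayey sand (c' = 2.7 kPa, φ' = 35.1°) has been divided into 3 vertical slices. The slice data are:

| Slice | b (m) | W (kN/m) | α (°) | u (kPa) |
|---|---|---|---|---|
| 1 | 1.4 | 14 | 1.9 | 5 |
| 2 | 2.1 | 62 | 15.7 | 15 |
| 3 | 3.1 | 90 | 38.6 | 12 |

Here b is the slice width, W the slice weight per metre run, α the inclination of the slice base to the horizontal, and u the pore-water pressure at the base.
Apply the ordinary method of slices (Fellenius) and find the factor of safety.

FS = 0.82

Ordinary method of slices: FS = Σ[c'·Δl_i + (W_i cosα_i − u_i·Δl_i)·tanφ'] / Σ W_i sinα_i, with Δl_i = b_i / cosα_i.
Slice 1: Δl = 1.4/cos1.9° = 1.401 m; N'_1 = 14·cos1.9° − 5·1.401 = 7.0; c'Δl = 3.78; W sinα = 0.5
Slice 2: Δl = 2.1/cos15.7° = 2.181 m; N'_2 = 62·cos15.7° − 15·2.181 = 27.0; c'Δl = 5.89; W sinα = 16.8
Slice 3: Δl = 3.1/cos38.6° = 3.967 m; N'_3 = 90·cos38.6° − 12·3.967 = 22.7; c'Δl = 10.71; W sinα = 56.1
Σc'Δl = 20.4 kN/m; ΣN' = 56.7 kN/m; ΣW sinα = 73.4 kN/m
Resisting = 20.4 + 56.7·tan35.1° = 20.4 + 39.8 = 60.2 kN/m
FS = 60.2 / 73.4 = 0.821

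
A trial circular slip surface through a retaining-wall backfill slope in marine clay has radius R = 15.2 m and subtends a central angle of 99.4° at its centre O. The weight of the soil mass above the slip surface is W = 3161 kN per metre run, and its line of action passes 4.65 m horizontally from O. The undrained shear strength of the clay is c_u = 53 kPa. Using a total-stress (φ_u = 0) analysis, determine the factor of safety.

Taking moments about the centre O, the resisting moment is provided by the undrained shear strength acting along the arc:
Arc length L_a = R·θ = 15.2·(99.4°·π/180) = 15.2·1.7349 = 26.37 m
M_R = c_u·L_a·R = 53·26.37·15.2 = 21243.5 kN·m/m
M_D = W·d = 3161·4.65 = 14698.7 kN·m/m
FS = M_R / M_D = 21243.5 / 14698.7 = 1.445

FS = 1.45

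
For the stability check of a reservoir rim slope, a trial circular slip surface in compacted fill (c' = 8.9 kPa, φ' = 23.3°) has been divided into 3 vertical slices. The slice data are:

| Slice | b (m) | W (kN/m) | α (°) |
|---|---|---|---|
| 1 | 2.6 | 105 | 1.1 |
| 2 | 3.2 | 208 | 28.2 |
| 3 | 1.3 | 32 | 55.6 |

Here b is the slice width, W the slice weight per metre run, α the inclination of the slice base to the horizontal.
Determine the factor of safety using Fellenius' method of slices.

FS = 1.64

Ordinary method of slices: FS = Σ[c'·Δl_i + (W_i cosα_i)·tanφ'] / Σ W_i sinα_i, with Δl_i = b_i / cosα_i.
Slice 1: Δl = 2.6/cos1.1° = 2.600 m; N'_1 = 105·cos1.1° = 105.0; c'Δl = 23.14; W sinα = 2.0
Slice 2: Δl = 3.2/cos28.2° = 3.631 m; N'_2 = 208·cos28.2° = 183.3; c'Δl = 32.32; W sinα = 98.3
Slice 3: Δl = 1.3/cos55.6° = 2.301 m; N'_3 = 32·cos55.6° = 18.1; c'Δl = 20.48; W sinα = 26.4
Σc'Δl = 75.9 kN/m; ΣN' = 306.4 kN/m; ΣW sinα = 126.7 kN/m
Resisting = 75.9 + 306.4·tan23.3° = 75.9 + 131.9 = 207.9 kN/m
FS = 207.9 / 126.7 = 1.641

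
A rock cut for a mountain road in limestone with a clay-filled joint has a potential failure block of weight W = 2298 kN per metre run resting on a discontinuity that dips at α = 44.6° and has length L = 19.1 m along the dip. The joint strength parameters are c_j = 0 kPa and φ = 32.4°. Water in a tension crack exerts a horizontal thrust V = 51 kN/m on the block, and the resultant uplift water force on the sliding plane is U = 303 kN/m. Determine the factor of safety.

Resolving the block weight along and normal to the plane and applying the Mohr–Coulomb strength on the joint:
N' = W cosα − U − V sinα = 2298·cos44.6° − 303 − 51·sin44.6° = 1297.4 kN/m
Driving force T = W sinα + V cosα = 2298·sin44.6° + 51·cos44.6° = 1649.9 kN/m
Resisting force R = c_j·L + N'·tanφ = 0·19.1 + 1297.4·tan32.4° = 0.0 + 823.4 = 823.4 kN/m
FS = R / T = 823.4 / 1649.9 = 0.499

FS = 0.50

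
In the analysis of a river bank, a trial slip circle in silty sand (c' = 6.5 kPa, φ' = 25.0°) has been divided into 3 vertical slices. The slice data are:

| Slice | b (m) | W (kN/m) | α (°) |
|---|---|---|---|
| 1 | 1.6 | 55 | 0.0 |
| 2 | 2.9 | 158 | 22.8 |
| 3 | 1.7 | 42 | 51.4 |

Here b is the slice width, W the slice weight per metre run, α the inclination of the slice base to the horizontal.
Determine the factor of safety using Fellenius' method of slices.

FS = 1.64

Ordinary method of slices: FS = Σ[c'·Δl_i + (W_i cosα_i)·tanφ'] / Σ W_i sinα_i, with Δl_i = b_i / cosα_i.
Slice 1: Δl = 1.6/cos0.0° = 1.600 m; N'_1 = 55·cos0.0° = 55.0; c'Δl = 10.40; W sinα = 0.0
Slice 2: Δl = 2.9/cos22.8° = 3.146 m; N'_2 = 158·cos22.8° = 145.7; c'Δl = 20.45; W sinα = 61.2
Slice 3: Δl = 1.7/cos51.4° = 2.725 m; N'_3 = 42·cos51.4° = 26.2; c'Δl = 17.71; W sinα = 32.8
Σc'Δl = 48.6 kN/m; ΣN' = 226.9 kN/m; ΣW sinα = 94.1 kN/m
Resisting = 48.6 + 226.9·tan25.0° = 48.6 + 105.8 = 154.3 kN/m
FS = 154.3 / 94.1 = 1.641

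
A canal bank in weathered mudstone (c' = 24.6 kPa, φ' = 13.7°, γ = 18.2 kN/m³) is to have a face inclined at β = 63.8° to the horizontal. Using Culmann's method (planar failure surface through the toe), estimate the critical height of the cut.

Culmann's analysis gives the critical failure plane at α_cr = (β + φ')/2 = (63.8 + 13.7)/2 = 38.8°, and the critical height
H_c = (4c'/γ) · sinβ cosφ' / [1 − cos(β − φ')]
    = (4·24.6/18.2) · sin63.8°·cos13.7° / [1 − cos(50.1°)]
    = 5.407 · 0.8973·0.9715 / [1 − 0.6414]
    = 5.407 · 0.8717 / 0.3586
    = 13.14 m

H_c = 13.14 m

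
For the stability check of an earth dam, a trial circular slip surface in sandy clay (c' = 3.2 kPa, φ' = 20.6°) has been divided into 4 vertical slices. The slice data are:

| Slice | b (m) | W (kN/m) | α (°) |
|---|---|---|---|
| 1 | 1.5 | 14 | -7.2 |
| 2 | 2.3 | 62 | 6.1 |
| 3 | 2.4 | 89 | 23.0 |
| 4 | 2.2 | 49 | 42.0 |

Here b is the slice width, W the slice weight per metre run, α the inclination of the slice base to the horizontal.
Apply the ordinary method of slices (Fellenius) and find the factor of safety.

Ordinary method of slices: FS = Σ[c'·Δl_i + (W_i cosα_i)·tanφ'] / Σ W_i sinα_i, with Δl_i = b_i / cosα_i.
Slice 1: Δl = 1.5/cos(-7.2°) = 1.512 m; N'_1 = 14·cos(-7.2°) = 13.9; c'Δl = 4.84; W sinα = -1.8
Slice 2: Δl = 2.3/cos6.1° = 2.313 m; N'_2 = 62·cos6.1° = 61.6; c'Δl = 7.40; W sinα = 6.6
Slice 3: Δl = 2.4/cos23.0° = 2.607 m; N'_3 = 89·cos23.0° = 81.9; c'Δl = 8.34; W sinα = 34.8
Slice 4: Δl = 2.2/cos42.0° = 2.960 m; N'_4 = 49·cos42.0° = 36.4; c'Δl = 9.47; W sinα = 32.8
Σc'Δl = 30.1 kN/m; ΣN' = 193.9 kN/m; ΣW sinα = 72.4 kN/m
Resisting = 30.1 + 193.9·tan20.6° = 30.1 + 72.9 = 102.9 kN/m
FS = 102.9 / 72.4 = 1.422

FS = 1.42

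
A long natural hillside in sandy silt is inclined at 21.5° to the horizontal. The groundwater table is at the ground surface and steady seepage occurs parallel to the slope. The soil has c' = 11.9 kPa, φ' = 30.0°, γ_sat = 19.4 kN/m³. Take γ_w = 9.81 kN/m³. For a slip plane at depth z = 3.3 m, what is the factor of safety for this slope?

With seepage parallel to the slope and the water table at the surface, the effective normal stress on the slip plane uses the buoyant unit weight γ' = γ_sat − γ_w while the driving shear stress uses γ_sat:
FS = [c' + γ' z cos²β tanφ'] / [γ_sat z sinβ cosβ]
γ' = 19.4 − 9.81 = 9.59 kN/m³
Numerator = 11.9 + 9.59·3.3·cos²21.5°·tan30.0° = 11.9 + 9.59·3.3·0.8657·0.5774 = 27.717 kPa
Denominator = 19.4·3.3·sin21.5°·cos21.5° = 19.4·3.3·0.3665·0.9304 = 21.831 kPa
FS = 27.717 / 21.831 = 1.270

FS = 1.27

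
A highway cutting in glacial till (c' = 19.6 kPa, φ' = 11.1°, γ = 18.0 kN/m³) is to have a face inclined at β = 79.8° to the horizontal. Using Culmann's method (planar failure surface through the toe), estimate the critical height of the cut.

H_c = 6.61 m

Culmann's analysis gives the critical failure plane at α_cr = (β + φ')/2 = (79.8 + 11.1)/2 = 45.4°, and the critical height
H_c = (4c'/γ) · sinβ cosφ' / [1 − cos(β − φ')]
    = (4·19.6/18.0) · sin79.8°·cos11.1° / [1 − cos(68.7°)]
    = 4.356 · 0.9842·0.9813 / [1 − 0.3633]
    = 4.356 · 0.9658 / 0.6367
    = 6.61 m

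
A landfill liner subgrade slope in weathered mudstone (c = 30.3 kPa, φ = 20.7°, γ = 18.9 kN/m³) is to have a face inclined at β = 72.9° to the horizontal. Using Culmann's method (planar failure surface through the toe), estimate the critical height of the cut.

H_c = 14.81 m

Culmann's analysis gives the critical failure plane at α_cr = (β + φ)/2 = (72.9 + 20.7)/2 = 46.8°, and the critical height
H_c = (4c/γ) · sinβ cosφ / [1 − cos(β − φ)]
    = (4·30.3/18.9) · sin72.9°·cos20.7° / [1 − cos(52.2°)]
    = 6.413 · 0.9558·0.9354 / [1 − 0.6129]
    = 6.413 · 0.8941 / 0.3871
    = 14.81 m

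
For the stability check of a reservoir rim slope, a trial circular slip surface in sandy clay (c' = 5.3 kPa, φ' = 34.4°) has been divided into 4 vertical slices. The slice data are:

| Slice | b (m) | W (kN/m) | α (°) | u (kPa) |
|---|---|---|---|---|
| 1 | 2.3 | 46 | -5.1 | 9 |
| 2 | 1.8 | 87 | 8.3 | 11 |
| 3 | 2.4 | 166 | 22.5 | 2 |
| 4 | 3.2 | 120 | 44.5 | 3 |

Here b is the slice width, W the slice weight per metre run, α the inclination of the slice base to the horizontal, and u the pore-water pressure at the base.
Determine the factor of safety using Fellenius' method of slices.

FS = 1.75

Ordinary method of slices: FS = Σ[c'·Δl_i + (W_i cosα_i − u_i·Δl_i)·tanφ'] / Σ W_i sinα_i, with Δl_i = b_i / cosα_i.
Slice 1: Δl = 2.3/cos(-5.1°) = 2.309 m; N'_1 = 46·cos(-5.1°) − 9·2.309 = 25.0; c'Δl = 12.24; W sinα = -4.1
Slice 2: Δl = 1.8/cos8.3° = 1.819 m; N'_2 = 87·cos8.3° − 11·1.819 = 66.1; c'Δl = 9.64; W sinα = 12.6
Slice 3: Δl = 2.4/cos22.5° = 2.598 m; N'_3 = 166·cos22.5° − 2·2.598 = 148.2; c'Δl = 13.77; W sinα = 63.5
Slice 4: Δl = 3.2/cos44.5° = 4.487 m; N'_4 = 120·cos44.5° − 3·4.487 = 72.1; c'Δl = 23.78; W sinα = 84.1
Σc'Δl = 59.4 kN/m; ΣN' = 311.4 kN/m; ΣW sinα = 156.1 kN/m
Resisting = 59.4 + 311.4·tan34.4° = 59.4 + 213.2 = 272.7 kN/m
FS = 272.7 / 156.1 = 1.747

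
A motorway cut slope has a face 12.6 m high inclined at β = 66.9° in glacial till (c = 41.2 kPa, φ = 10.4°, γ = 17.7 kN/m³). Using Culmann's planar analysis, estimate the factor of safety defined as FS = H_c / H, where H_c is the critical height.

H_c = (4c/γ) · sinβ cosφ / [1 − cos(β − φ)]
    = (4·41.2/17.7) · sin66.9°·cos10.4° / [1 − cos56.5°]
    = 9.311 · 0.9047 / 0.4481 = 18.80 m
FS = H_c / H = 18.80 / 12.6 = 1.492

FS = 1.49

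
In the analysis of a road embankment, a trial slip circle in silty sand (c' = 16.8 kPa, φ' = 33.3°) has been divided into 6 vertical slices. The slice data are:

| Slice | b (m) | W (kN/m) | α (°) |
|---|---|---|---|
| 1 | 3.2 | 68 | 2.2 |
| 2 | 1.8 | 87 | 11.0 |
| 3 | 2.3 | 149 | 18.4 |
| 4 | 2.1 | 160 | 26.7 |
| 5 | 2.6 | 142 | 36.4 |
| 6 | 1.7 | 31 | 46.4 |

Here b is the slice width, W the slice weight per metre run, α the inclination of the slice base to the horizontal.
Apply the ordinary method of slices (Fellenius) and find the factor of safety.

Ordinary method of slices: FS = Σ[c'·Δl_i + (W_i cosα_i)·tanφ'] / Σ W_i sinα_i, with Δl_i = b_i / cosα_i.
Slice 1: Δl = 3.2/cos2.2° = 3.202 m; N'_1 = 68·cos2.2° = 67.9; c'Δl = 53.80; W sinα = 2.6
Slice 2: Δl = 1.8/cos11.0° = 1.834 m; N'_2 = 87·cos11.0° = 85.4; c'Δl = 30.81; W sinα = 16.6
Slice 3: Δl = 2.3/cos18.4° = 2.424 m; N'_3 = 149·cos18.4° = 141.4; c'Δl = 40.72; W sinα = 47.0
Slice 4: Δl = 2.1/cos26.7° = 2.351 m; N'_4 = 160·cos26.7° = 142.9; c'Δl = 39.49; W sinα = 71.9
Slice 5: Δl = 2.6/cos36.4° = 3.230 m; N'_5 = 142·cos36.4° = 114.3; c'Δl = 54.27; W sinα = 84.3
Slice 6: Δl = 1.7/cos46.4° = 2.465 m; N'_6 = 31·cos46.4° = 21.4; c'Δl = 41.41; W sinα = 22.4
Σc'Δl = 260.5 kN/m; ΣN' = 573.3 kN/m; ΣW sinα = 244.8 kN/m
Resisting = 260.5 + 573.3·tan33.3° = 260.5 + 376.6 = 637.1 kN/m
FS = 637.1 / 244.8 = 2.602

FS = 2.60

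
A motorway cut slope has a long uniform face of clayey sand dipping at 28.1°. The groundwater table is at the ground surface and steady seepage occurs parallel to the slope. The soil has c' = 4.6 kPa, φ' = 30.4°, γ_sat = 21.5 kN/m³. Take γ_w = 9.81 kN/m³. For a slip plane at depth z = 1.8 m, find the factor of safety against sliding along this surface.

With seepage parallel to the slope and the water table at the surface, the effective normal stress on the slip plane uses the buoyant unit weight γ' = γ_sat − γ_w while the driving shear stress uses γ_sat:
FS = [c' + γ' z cos²β tanφ'] / [γ_sat z sinβ cosβ]
γ' = 21.5 − 9.81 = 11.69 kN/m³
Numerator = 4.6 + 11.69·1.8·cos²28.1°·tan30.4° = 4.6 + 11.69·1.8·0.7781·0.5867 = 14.206 kPa
Denominator = 21.5·1.8·sin28.1°·cos28.1° = 21.5·1.8·0.4710·0.8821 = 16.080 kPa
FS = 14.206 / 16.080 = 0.884

FS = 0.88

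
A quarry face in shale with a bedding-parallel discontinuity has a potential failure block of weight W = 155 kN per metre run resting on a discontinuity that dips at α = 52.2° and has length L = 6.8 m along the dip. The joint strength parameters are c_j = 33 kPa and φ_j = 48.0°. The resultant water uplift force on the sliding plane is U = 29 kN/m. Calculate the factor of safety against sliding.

Resolving the block weight along and normal to the plane and applying the Mohr–Coulomb strength on the joint:
N' = W cosα − U = 155·cos52.2° − 29 = 66.0 kN/m
Driving force T = W sinα = 155·sin52.2° = 122.5 kN/m
Resisting force R = c_j·L + N'·tanφ_j = 33·6.8 + 66.0·tan48.0° = 224.4 + 73.3 = 297.7 kN/m
FS = R / T = 297.7 / 122.5 = 2.431

FS = 2.43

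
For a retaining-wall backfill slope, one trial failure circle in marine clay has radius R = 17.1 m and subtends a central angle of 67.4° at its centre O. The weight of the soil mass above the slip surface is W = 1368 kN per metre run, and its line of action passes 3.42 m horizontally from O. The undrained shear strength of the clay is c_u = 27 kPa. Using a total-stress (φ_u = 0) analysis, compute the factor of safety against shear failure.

FS = 1.99

Taking moments about the centre O, the resisting moment is provided by the undrained shear strength acting along the arc:
Arc length L_a = R·θ = 17.1·(67.4°·π/180) = 17.1·1.1764 = 20.12 m
M_R = c_u·L_a·R = 27·20.12·17.1 = 9287.4 kN·m/m
M_D = W·d = 1368·3.42 = 4678.6 kN·m/m
FS = M_R / M_D = 9287.4 / 4678.6 = 1.985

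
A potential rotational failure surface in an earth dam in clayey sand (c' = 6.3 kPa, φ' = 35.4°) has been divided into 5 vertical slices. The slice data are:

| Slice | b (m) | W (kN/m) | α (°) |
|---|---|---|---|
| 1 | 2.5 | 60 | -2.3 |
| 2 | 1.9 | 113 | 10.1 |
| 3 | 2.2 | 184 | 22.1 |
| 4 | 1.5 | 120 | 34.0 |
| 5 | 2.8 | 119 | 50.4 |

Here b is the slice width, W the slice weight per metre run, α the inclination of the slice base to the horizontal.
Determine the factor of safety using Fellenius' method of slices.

Ordinary method of slices: FS = Σ[c'·Δl_i + (W_i cosα_i)·tanφ'] / Σ W_i sinα_i, with Δl_i = b_i / cosα_i.
Slice 1: Δl = 2.5/cos(-2.3°) = 2.502 m; N'_1 = 60·cos(-2.3°) = 60.0; c'Δl = 15.76; W sinα = -2.4
Slice 2: Δl = 1.9/cos10.1° = 1.930 m; N'_2 = 113·cos10.1° = 111.2; c'Δl = 12.16; W sinα = 19.8
Slice 3: Δl = 2.2/cos22.1° = 2.374 m; N'_3 = 184·cos22.1° = 170.5; c'Δl = 14.96; W sinα = 69.2
Slice 4: Δl = 1.5/cos34.0° = 1.809 m; N'_4 = 120·cos34.0° = 99.5; c'Δl = 11.40; W sinα = 67.1
Slice 5: Δl = 2.8/cos50.4° = 4.393 m; N'_5 = 119·cos50.4° = 75.9; c'Δl = 27.67; W sinα = 91.7
Σc'Δl = 82.0 kN/m; ΣN' = 517.0 kN/m; ΣW sinα = 245.4 kN/m
Resisting = 82.0 + 517.0·tan35.4° = 82.0 + 367.4 = 449.4 kN/m
FS = 449.4 / 245.4 = 1.831

FS = 1.83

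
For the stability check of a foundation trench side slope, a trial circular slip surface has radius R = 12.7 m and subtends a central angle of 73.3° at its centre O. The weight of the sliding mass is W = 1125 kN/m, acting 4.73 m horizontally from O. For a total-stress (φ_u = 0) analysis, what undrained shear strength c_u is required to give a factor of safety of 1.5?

FS = c_u·L_a·R / (W·d), so c_u = FS·W·d / (L_a·R).
Arc length L_a = R·θ = 12.7·(73.3°·π/180) = 12.7·1.2793 = 16.25 m
c_u = 1.5·1125·4.73 / (16.25·12.7) = 7981.9 / 206.34 = 38.68 kPa

c_u = 38.7 kPa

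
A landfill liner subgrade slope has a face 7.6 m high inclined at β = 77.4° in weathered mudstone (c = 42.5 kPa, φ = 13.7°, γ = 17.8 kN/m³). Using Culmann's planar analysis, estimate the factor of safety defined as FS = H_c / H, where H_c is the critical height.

FS = 2.14

H_c = (4c/γ) · sinβ cosφ / [1 − cos(β − φ)]
    = (4·42.5/17.8) · sin77.4°·cos13.7° / [1 − cos63.7°]
    = 9.551 · 0.9482 / 0.5569 = 16.26 m
FS = H_c / H = 16.26 / 7.6 = 2.139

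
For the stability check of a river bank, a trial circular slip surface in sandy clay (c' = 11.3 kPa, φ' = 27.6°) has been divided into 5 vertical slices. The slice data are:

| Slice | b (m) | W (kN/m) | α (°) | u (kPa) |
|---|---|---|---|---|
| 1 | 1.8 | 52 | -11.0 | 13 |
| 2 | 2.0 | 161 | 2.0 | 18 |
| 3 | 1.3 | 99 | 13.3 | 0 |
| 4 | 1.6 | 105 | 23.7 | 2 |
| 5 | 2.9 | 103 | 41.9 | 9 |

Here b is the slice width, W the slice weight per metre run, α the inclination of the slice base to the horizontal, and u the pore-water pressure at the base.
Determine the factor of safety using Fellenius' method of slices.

Ordinary method of slices: FS = Σ[c'·Δl_i + (W_i cosα_i − u_i·Δl_i)·tanφ'] / Σ W_i sinα_i, with Δl_i = b_i / cosα_i.
Slice 1: Δl = 1.8/cos(-11.0°) = 1.834 m; N'_1 = 52·cos(-11.0°) − 13·1.834 = 27.2; c'Δl = 20.72; W sinα = -9.9
Slice 2: Δl = 2.0/cos2.0° = 2.001 m; N'_2 = 161·cos2.0° − 18·2.001 = 124.9; c'Δl = 22.61; W sinα = 5.6
Slice 3: Δl = 1.3/cos13.3° = 1.336 m; N'_3 = 99·cos13.3° − 0·1.336 = 96.3; c'Δl = 15.09; W sinα = 22.8
Slice 4: Δl = 1.6/cos23.7° = 1.747 m; N'_4 = 105·cos23.7° − 2·1.747 = 92.6; c'Δl = 19.75; W sinα = 42.2
Slice 5: Δl = 2.9/cos41.9° = 3.896 m; N'_5 = 103·cos41.9° − 9·3.896 = 41.6; c'Δl = 44.03; W sinα = 68.8
Σc'Δl = 122.2 kN/m; ΣN' = 382.7 kN/m; ΣW sinα = 129.5 kN/m
Resisting = 122.2 + 382.7·tan27.6° = 122.2 + 200.1 = 322.3 kN/m
FS = 322.3 / 129.5 = 2.489

FS = 2.49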